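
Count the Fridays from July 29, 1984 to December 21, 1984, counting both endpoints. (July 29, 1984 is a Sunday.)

July 29, 1984 is a Sunday; the first Friday on or after it is August 3, 1984 (5 days later).
From August 3, 1984 to December 21, 1984: 28 + 30 + 31 + 30 + 21 = 140 days (rest of August, September, October, November, December).
140 ÷ 7 = 20 full weeks with remainder 0, so 20 more Fridays after the first → 21.

21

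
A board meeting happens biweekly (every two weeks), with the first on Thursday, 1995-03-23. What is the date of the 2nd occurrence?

1995-04-06

The 2nd occurrence is 1 interval after the first: 1 × 14 = 14 days after 1995-03-23.
March has 31 days — 8 days to the end of March leaves 6.
6 days into April → 1995-04-06.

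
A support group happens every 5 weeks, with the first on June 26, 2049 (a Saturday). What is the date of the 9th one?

April 2, 2050

The 9th occurrence is 8 intervals after the first: 8 × 35 = 280 days after June 26, 2049.
June has 30 days — 4 days to the end of June leaves 276.
July has 31 days (245 left).
August has 31 days (214 left).
September has 30 days (184 left).
October has 31 days (153 left).
November has 30 days (123 left).
December has 31 days (92 left).
January has 31 days (61 left).
February has 28 days (33 left).
March has 31 days (2 left).
2 days into April → April 2, 2050.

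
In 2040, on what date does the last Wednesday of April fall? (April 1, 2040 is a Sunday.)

25 April 2040

April 2040 begins on a Sunday, so the first Wednesday is April 4 (3 days later).
April 2040 has 30 days. Adding weeks: 4, 11, 18, 25 — the last one ≤ 30 is the 25th.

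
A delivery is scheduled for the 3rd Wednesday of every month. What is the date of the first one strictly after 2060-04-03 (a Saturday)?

April 2060 starts on a Thursday; its first Wednesday is the 7th, so the 3rd Wednesday is the 21st — 2060-04-21.
2060-04-21 is after 2060-04-03, so that is the next one.

2060-04-21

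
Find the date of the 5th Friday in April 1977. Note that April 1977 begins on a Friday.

April 1977 begins on a Friday, so the first Friday is April 1.
The 5th Friday is 4 weeks later: 1 + 28 = 29.

29 April 1977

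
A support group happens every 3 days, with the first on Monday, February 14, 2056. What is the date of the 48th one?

The 48th occurrence is 47 intervals after the first: 47 × 3 = 141 days after February 14, 2056.
February has 29 days — 15 days to the end of February leaves 126.
March has 31 days (95 left).
April has 30 days (65 left).
May has 31 days (34 left).
June has 30 days (4 left).
4 days into July → July 4, 2056.

July 4, 2056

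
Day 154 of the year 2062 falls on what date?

January has 31 days (154 − 31 = 123 remain).
February has 28 days (123 − 28 = 95 remain).
March has 31 days (95 − 31 = 64 remain).
April has 30 days (64 − 30 = 34 remain).
May has 31 days (34 − 31 = 3 remain).
3 into June → June 3.

June 3, 2062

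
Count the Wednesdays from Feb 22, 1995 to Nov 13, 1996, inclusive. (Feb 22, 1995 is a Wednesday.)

91

Feb 22, 1995 is a Wednesday; the first Wednesday on or after it is Feb 22, 1995.
From Feb 22, 1995 to Nov 13, 1996: 312 + 318 = 630 days (rest of 1995, to Nov 13, 1996 in 1996).
630 ÷ 7 = 90 full weeks with remainder 0, so 90 more Wednesdays after the first → 91.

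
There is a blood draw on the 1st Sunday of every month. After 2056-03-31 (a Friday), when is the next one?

2056-04-02

March 2056 starts on a Wednesday, so its 1st Sunday is 2056-03-05 (4 days in).
That is not after 2056-03-31, so look at April 2056.
April 2056 starts on a Saturday, so its 1st Sunday is 2056-04-02 (1 day in).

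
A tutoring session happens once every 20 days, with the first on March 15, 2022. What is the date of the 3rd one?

April 24, 2022

The 3rd occurrence is 2 intervals after the first: 2 × 20 = 40 days after March 15, 2022.
March has 31 days — 16 days to the end of March leaves 24.
24 days into April → April 24, 2022.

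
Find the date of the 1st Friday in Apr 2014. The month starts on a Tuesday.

Apr 4, 2014

Apr 2014 begins on a Tuesday, so the first Friday is Apr 4 (3 days later).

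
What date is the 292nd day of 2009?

January has 31 days (292 − 31 = 261 remain).
February has 28 days (261 − 28 = 233 remain).
March has 31 days (233 − 31 = 202 remain).
April has 30 days (202 − 30 = 172 remain).
May has 31 days (172 − 31 = 141 remain).
June has 30 days (141 − 30 = 111 remain).
July has 31 days (111 − 31 = 80 remain).
August has 31 days (80 − 31 = 49 remain).
September has 30 days (49 − 30 = 19 remain).
19 into October → October 19.

October 19, 2009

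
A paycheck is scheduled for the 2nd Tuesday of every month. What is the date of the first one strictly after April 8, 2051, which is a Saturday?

April 11, 2051

April 2051 starts on a Saturday; its first Tuesday is the 4th, so the 2nd Tuesday is the 11th — April 11, 2051.
April 11, 2051 is after April 8, 2051, so that is the next one.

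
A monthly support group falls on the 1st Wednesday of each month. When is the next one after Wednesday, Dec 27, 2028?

Dec 2028 starts on a Friday, so its 1st Wednesday is Dec 6, 2028 (5 days in).
That is not after Dec 27, 2028, so look at Jan 2029.
Jan 2029 starts on a Monday, so its 1st Wednesday is Jan 3, 2029 (2 days in).

Jan 3, 2029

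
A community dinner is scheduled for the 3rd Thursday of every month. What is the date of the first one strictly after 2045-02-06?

2045-02-16

February 2045 starts on a Wednesday; its first Thursday is the 2nd, so the 3rd Thursday is the 16th — 2045-02-16.
2045-02-16 is after 2045-02-06, so that is the next one.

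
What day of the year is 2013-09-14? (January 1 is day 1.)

257

Days in months before September: 31 + 28 + 31 + 30 + 31 + 30 + 31 + 31 = 243.
Plus 14 days into September → day 257.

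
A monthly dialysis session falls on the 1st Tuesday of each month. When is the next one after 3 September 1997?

7 October 1997

September 1997 starts on a Monday, so its 1st Tuesday is 2 September 1997 (1 day in).
That is not after 3 September 1997, so look at October 1997.
October 1997 starts on a Wednesday, so its 1st Tuesday is 7 October 1997 (6 days in).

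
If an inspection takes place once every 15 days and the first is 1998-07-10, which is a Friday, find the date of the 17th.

The 17th occurrence is 16 intervals after the first: 16 × 15 = 240 days after 1998-07-10.
July has 31 days — 21 days to the end of July leaves 219.
August has 31 days (188 left).
September has 30 days (158 left).
October has 31 days (127 left).
November has 30 days (97 left).
December has 31 days (66 left).
January has 31 days (35 left).
February has 28 days (7 left).
7 days into March → 1999-03-07.

1999-03-07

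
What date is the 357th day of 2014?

December 23, 2014

January has 31 days (357 − 31 = 326 remain).
February has 28 days (326 − 28 = 298 remain).
March has 31 days (298 − 31 = 267 remain).
April has 30 days (267 − 30 = 237 remain).
May has 31 days (237 − 31 = 206 remain).
June has 30 days (206 − 30 = 176 remain).
July has 31 days (176 − 31 = 145 remain).
August has 31 days (145 − 31 = 114 remain).
September has 30 days (114 − 30 = 84 remain).
October has 31 days (84 − 31 = 53 remain).
November has 30 days (53 − 30 = 23 remain).
23 into December → December 23.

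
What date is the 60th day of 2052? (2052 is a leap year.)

29 February 2052

January has 31 days (60 − 31 = 29 remain).
29 into February → February 29.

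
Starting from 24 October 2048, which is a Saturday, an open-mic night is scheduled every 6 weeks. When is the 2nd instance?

5 December 2048

The 2nd occurrence is 1 interval after the first: 1 × 42 = 42 days after 24 October 2048.
October has 31 days — 7 days to the end of October leaves 35.
November has 30 days (5 left).
5 days into December → 5 December 2048.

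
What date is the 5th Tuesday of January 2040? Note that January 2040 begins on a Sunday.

January 31, 2040

January 2040 begins on a Sunday, so the first Tuesday is January 3 (2 days later).
The 5th Tuesday is 4 weeks later: 3 + 28 = 31.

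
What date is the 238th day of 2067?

Jan has 31 days (238 − 31 = 207 remain).
Feb has 28 days (207 − 28 = 179 remain).
Mar has 31 days (179 − 31 = 148 remain).
Apr has 30 days (148 − 30 = 118 remain).
May has 31 days (118 − 31 = 87 remain).
Jun has 30 days (87 − 30 = 57 remain).
Jul has 31 days (57 − 31 = 26 remain).
26 into Aug → Aug 26.

Aug 26, 2067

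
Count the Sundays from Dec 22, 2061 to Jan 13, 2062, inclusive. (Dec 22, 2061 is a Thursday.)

3

Dec 22, 2061 is a Thursday; the first Sunday on or after it is Dec 25, 2061 (3 days later).
From Dec 25, 2061 to Jan 13, 2062: 6 + 13 = 19 days (rest of Dec, Jan).
19 ÷ 7 = 2 full weeks with remainder 5, so 2 more Sundays after the first → 3.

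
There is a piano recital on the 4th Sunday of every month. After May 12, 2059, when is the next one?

May 2059 starts on a Thursday; its first Sunday is the 4th, so the 4th Sunday is the 25th — May 25, 2059.
May 25, 2059 is after May 12, 2059, so that is the next one.

May 25, 2059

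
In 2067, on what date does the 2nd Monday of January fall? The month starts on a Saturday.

January 2067 begins on a Saturday, so the first Monday is January 3 (2 days later).
The 2nd Monday is 1 weeks later: 3 + 7 = 10.

January 10, 2067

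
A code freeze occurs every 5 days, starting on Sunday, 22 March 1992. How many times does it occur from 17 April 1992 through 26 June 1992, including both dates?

14

Occurrences land 5·i days after 22 March 1992 for i = 0, 1, 2, …
17 April 1992 is 26 days after the start; 26 ÷ 5 = 5 remainder 1; since the remainder is 1, round up to i = 6. First occurrence in the window: #7 on 21 April 1992 (6×5 = 30 days in).
26 June 1992 is 96 days after the start; 96 ÷ 5 = 19 remainder 1. Last occurrence in the window: #20 on 25 June 1992.
Occurrences #7 through #20: 14 in total.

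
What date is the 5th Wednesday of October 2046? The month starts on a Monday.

October 2046 begins on a Monday, so the first Wednesday is October 3 (2 days later).
The 5th Wednesday is 4 weeks later: 3 + 28 = 31.

2046-10-31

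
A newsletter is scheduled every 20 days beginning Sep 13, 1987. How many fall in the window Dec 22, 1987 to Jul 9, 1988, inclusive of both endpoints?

Occurrences land 20·i days after Sep 13, 1987 for i = 0, 1, 2, …
Dec 22, 1987 is 100 days after the start; 100 ÷ 20 = 5 remainder 0. First occurrence in the window: #6 on Dec 22, 1987 (5×20 = 100 days in).
Jul 9, 1988 is 300 days after the start; 300 ÷ 20 = 15 remainder 0. Last occurrence in the window: #16 on Jul 9, 1988.
Occurrences #6 through #16: 11 in total.

11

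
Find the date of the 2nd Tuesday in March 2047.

The first Tuesday of March 2047 is March 5.
The 2nd Tuesday is 1 weeks later: 5 + 7 = 12.

March 12, 2047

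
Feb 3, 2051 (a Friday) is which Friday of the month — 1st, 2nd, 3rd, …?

Day 3 falls in week ⌈3/7⌉ of the month.
Days 1–7 hold the 1st Friday, 8–14 the 2nd, 15–21 the 3rd, 22–28 the 4th, 29–31 the 5th.
3 is in the range for the 1st.

1st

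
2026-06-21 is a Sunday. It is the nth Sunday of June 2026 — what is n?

3rd

Day 21 falls in week ⌈21/7⌉ of the month.
Days 1–7 hold the 1st Sunday, 8–14 the 2nd, 15–21 the 3rd, 22–28 the 4th, 29–31 the 5th.
21 is in the range for the 3rd.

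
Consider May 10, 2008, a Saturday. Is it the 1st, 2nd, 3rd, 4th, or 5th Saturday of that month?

Day 10 falls in week ⌈10/7⌉ of the month.
Days 1–7 hold the 1st Saturday, 8–14 the 2nd, 15–21 the 3rd, 22–28 the 4th, 29–31 the 5th.
10 is in the range for the 2nd.

2nd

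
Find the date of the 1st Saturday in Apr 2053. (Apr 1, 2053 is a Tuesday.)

Apr 5, 2053

Apr 2053 begins on a Tuesday, so the first Saturday is Apr 5 (4 days later).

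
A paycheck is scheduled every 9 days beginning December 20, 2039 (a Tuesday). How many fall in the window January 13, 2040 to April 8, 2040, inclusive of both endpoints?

10

Occurrences land 9·i days after December 20, 2039 for i = 0, 1, 2, …
January 13, 2040 is 24 days after the start; 24 ÷ 9 = 2 remainder 6; since the remainder is 6, round up to i = 3. First occurrence in the window: #4 on January 16, 2040 (3×9 = 27 days in).
April 8, 2040 is 110 days after the start; 110 ÷ 9 = 12 remainder 2. Last occurrence in the window: #13 on April 6, 2040.
Occurrences #4 through #13: 10 in total.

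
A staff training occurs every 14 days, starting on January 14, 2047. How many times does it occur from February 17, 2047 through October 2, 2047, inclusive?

Occurrences land 14·i days after January 14, 2047 for i = 0, 1, 2, …
February 17, 2047 is 34 days after the start; 34 ÷ 14 = 2 remainder 6; since the remainder is 6, round up to i = 3. First occurrence in the window: #4 on February 25, 2047 (3×14 = 42 days in).
October 2, 2047 is 261 days after the start; 261 ÷ 14 = 18 remainder 9. Last occurrence in the window: #19 on September 23, 2047.
Occurrences #4 through #19: 16 in total.

16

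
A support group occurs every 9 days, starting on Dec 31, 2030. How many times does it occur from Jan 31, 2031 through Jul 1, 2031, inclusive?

17

Occurrences land 9·i days after Dec 31, 2030 for i = 0, 1, 2, …
Jan 31, 2031 is 31 days after the start; 31 ÷ 9 = 3 remainder 4; since the remainder is 4, round up to i = 4. First occurrence in the window: #5 on Feb 5, 2031 (4×9 = 36 days in).
Jul 1, 2031 is 182 days after the start; 182 ÷ 9 = 20 remainder 2. Last occurrence in the window: #21 on Jun 29, 2031.
Occurrences #5 through #21: 17 in total.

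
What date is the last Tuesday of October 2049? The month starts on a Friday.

26 October 2049

October 2049 begins on a Friday, so the first Tuesday is October 5 (4 days later).
October 2049 has 31 days. Adding weeks: 5, 12, 19, 26 — the last one ≤ 31 is the 26th.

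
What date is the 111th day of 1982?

January has 31 days (111 − 31 = 80 remain).
February has 28 days (80 − 28 = 52 remain).
March has 31 days (52 − 31 = 21 remain).
21 into April → April 21.

1982-04-21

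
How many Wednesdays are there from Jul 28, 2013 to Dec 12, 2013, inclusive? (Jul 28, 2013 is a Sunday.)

20

Jul 28, 2013 is a Sunday; the first Wednesday on or after it is Jul 31, 2013 (3 days later).
From Jul 31, 2013 to Dec 12, 2013: 0 + 31 + 30 + 31 + 30 + 12 = 134 days (rest of Jul, Aug, Sep, Oct, Nov, Dec).
134 ÷ 7 = 19 full weeks with remainder 1, so 19 more Wednesdays after the first → 20.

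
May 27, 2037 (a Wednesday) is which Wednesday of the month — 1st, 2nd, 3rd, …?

Day 27 falls in week ⌈27/7⌉ of the month.
Days 1–7 hold the 1st Wednesday, 8–14 the 2nd, 15–21 the 3rd, 22–28 the 4th, 29–31 the 5th.
27 is in the range for the 4th.

4th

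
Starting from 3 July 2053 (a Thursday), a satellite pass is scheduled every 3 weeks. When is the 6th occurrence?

16 October 2053

The 6th occurrence is 5 intervals after the first: 5 × 21 = 105 days after 3 July 2053.
July has 31 days — 28 days to the end of July leaves 77.
August has 31 days (46 left).
September has 30 days (16 left).
16 days into October → 16 October 2053.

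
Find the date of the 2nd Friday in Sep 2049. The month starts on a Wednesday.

Sep 2049 begins on a Wednesday, so the first Friday is Sep 3 (2 days later).
The 2nd Friday is 1 weeks later: 3 + 7 = 10.

Sep 10, 2049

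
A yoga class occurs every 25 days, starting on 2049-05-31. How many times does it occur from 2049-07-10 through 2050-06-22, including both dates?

14

Occurrences land 25·i days after 2049-05-31 for i = 0, 1, 2, …
2049-07-10 is 40 days after the start; 40 ÷ 25 = 1 remainder 15; since the remainder is 15, round up to i = 2. First occurrence in the window: #3 on 2049-07-20 (2×25 = 50 days in).
2050-06-22 is 387 days after the start; 387 ÷ 25 = 15 remainder 12. Last occurrence in the window: #16 on 2050-06-10.
Occurrences #3 through #16: 14 in total.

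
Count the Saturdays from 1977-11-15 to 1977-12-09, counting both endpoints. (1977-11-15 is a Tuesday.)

3

1977-11-15 is a Tuesday; the first Saturday on or after it is 1977-11-19 (4 days later).
From 1977-11-19 to 1977-12-09: 11 + 9 = 20 days (rest of November, December).
20 ÷ 7 = 2 full weeks with remainder 6, so 2 more Saturdays after the first → 3.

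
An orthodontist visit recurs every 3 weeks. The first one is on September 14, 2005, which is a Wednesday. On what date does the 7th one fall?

January 18, 2006

The 7th occurrence is 6 intervals after the first: 6 × 21 = 126 days after September 14, 2005.
September has 30 days — 16 days to the end of September leaves 110.
October has 31 days (79 left).
November has 30 days (49 left).
December has 31 days (18 left).
18 days into January → January 18, 2006.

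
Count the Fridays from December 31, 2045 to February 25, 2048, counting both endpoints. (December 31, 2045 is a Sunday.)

December 31, 2045 is a Sunday; the first Friday on or after it is January 5, 2046 (5 days later).
From January 5, 2046 to February 25, 2048: 360 + 365 + 56 = 781 days (rest of 2046, 2047, to February 25, 2048 in 2048).
781 ÷ 7 = 111 full weeks with remainder 4, so 111 more Fridays after the first → 112.

112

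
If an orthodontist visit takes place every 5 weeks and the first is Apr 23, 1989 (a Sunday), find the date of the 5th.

Sep 10, 1989

The 5th occurrence is 4 intervals after the first: 4 × 35 = 140 days after Apr 23, 1989.
Apr has 30 days — 7 days to the end of Apr leaves 133.
May has 31 days (102 left).
Jun has 30 days (72 left).
Jul has 31 days (41 left).
Aug has 31 days (10 left).
10 days into Sep → Sep 10, 1989.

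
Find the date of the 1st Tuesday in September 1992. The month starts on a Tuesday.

September 1992 begins on a Tuesday, so the first Tuesday is September 1.

1 September 1992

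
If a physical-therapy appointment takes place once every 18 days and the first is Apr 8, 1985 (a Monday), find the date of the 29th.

Aug 25, 1986

The 29th occurrence is 28 intervals after the first: 28 × 18 = 504 days after Apr 8, 1985.
Apr has 30 days — 22 days to the end of Apr leaves 482.
From end of Apr to end of 1985 is 245 days (237 left).
Jan has 31 days (206 left).
Feb has 28 days (178 left).
Mar has 31 days (147 left).
Apr has 30 days (117 left).
May has 31 days (86 left).
Jun has 30 days (56 left).
Jul has 31 days (25 left).
25 days into Aug → Aug 25, 1986.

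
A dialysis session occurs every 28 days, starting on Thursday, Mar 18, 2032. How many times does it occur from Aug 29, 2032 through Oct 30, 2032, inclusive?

3

Occurrences land 28·i days after Mar 18, 2032 for i = 0, 1, 2, …
Aug 29, 2032 is 164 days after the start; 164 ÷ 28 = 5 remainder 24; since the remainder is 24, round up to i = 6. First occurrence in the window: #7 on Sep 2, 2032 (6×28 = 168 days in).
Oct 30, 2032 is 226 days after the start; 226 ÷ 28 = 8 remainder 2. Last occurrence in the window: #9 on Oct 28, 2032.
Occurrences #7 through #9: 3 in total.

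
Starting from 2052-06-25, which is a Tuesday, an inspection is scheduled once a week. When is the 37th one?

2053-03-04

The 37th occurrence is 36 intervals after the first: 36 × 7 = 252 days after 2052-06-25.
June has 30 days — 5 days to the end of June leaves 247.
July has 31 days (216 left).
August has 31 days (185 left).
September has 30 days (155 left).
October has 31 days (124 left).
November has 30 days (94 left).
December has 31 days (63 left).
January has 31 days (32 left).
February has 28 days (4 left).
4 days into March → 2053-03-04.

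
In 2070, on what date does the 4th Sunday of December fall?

December 28, 2070

The first Sunday of December 2070 is December 7.
The 4th Sunday is 3 weeks later: 7 + 21 = 28.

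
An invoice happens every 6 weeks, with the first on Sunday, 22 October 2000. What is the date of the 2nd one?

The 2nd occurrence is 1 interval after the first: 1 × 42 = 42 days after 22 October 2000.
October has 31 days — 9 days to the end of October leaves 33.
November has 30 days (3 left).
3 days into December → 3 December 2000.

3 December 2000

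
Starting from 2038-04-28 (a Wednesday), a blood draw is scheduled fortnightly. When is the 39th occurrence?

The 39th occurrence is 38 intervals after the first: 38 × 14 = 532 days after 2038-04-28.
April has 30 days — 2 days to the end of April leaves 530.
From end of April to end of 2038 is 245 days (285 left).
January has 31 days (254 left).
February has 28 days (226 left).
March has 31 days (195 left).
April has 30 days (165 left).
May has 31 days (134 left).
June has 30 days (104 left).
July has 31 days (73 left).
August has 31 days (42 left).
September has 30 days (12 left).
12 days into October → 2039-10-12.

2039-10-12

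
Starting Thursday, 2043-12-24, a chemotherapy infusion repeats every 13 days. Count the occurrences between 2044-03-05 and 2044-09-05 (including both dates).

Occurrences land 13·i days after 2043-12-24 for i = 0, 1, 2, …
2044-03-05 is 72 days after the start; 72 ÷ 13 = 5 remainder 7; since the remainder is 7, round up to i = 6. First occurrence in the window: #7 on 2044-03-11 (6×13 = 78 days in).
2044-09-05 is 256 days after the start; 256 ÷ 13 = 19 remainder 9. Last occurrence in the window: #20 on 2044-08-27.
Occurrences #7 through #20: 14 in total.

14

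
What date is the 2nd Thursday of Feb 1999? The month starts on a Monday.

Feb 1999 begins on a Monday, so the first Thursday is Feb 4 (3 days later).
The 2nd Thursday is 1 weeks later: 4 + 7 = 11.

Feb 11, 1999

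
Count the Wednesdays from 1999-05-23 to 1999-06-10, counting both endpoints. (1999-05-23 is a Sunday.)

3

1999-05-23 is a Sunday; the first Wednesday on or after it is 1999-05-26 (3 days later).
From 1999-05-26 to 1999-06-10: 5 + 10 = 15 days (rest of May, June).
15 ÷ 7 = 2 full weeks with remainder 1, so 2 more Wednesdays after the first → 3.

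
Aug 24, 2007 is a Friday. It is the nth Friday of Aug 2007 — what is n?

Day 24 falls in week ⌈24/7⌉ of the month.
Days 1–7 hold the 1st Friday, 8–14 the 2nd, 15–21 the 3rd, 22–28 the 4th, 29–31 the 5th.
24 is in the range for the 4th.

4th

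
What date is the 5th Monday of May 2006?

The first Monday of May 2006 is May 1.
The 5th Monday is 4 weeks later: 1 + 28 = 29.

May 29, 2006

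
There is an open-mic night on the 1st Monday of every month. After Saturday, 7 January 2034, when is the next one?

6 February 2034

January 2034 starts on a Sunday, so its 1st Monday is 2 January 2034 (1 day in).
That is not after 7 January 2034, so look at February 2034.
February 2034 starts on a Wednesday, so its 1st Monday is 6 February 2034 (5 days in).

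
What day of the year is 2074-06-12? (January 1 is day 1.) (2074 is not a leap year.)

Days in months before June: 31 + 28 + 31 + 30 + 31 = 151.
Plus 12 days into June → day 163.

163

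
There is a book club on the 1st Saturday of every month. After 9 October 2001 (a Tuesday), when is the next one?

3 November 2001

October 2001 starts on a Monday, so its 1st Saturday is 6 October 2001 (5 days in).
That is not after 9 October 2001, so look at November 2001.
November 2001 starts on a Thursday, so its 1st Saturday is 3 November 2001 (2 days in).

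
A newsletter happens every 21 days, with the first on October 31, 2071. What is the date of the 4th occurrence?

The 4th occurrence is 3 intervals after the first: 3 × 21 = 63 days after October 31, 2071.
October has 31 days — 0 days to the end of October leaves 63.
November has 30 days (33 left).
December has 31 days (2 left).
2 days into January → January 2, 2072.

January 2, 2072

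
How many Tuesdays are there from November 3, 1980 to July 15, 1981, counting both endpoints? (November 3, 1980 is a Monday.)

November 3, 1980 is a Monday; the first Tuesday on or after it is November 4, 1980 (1 day later).
From November 4, 1980 to July 15, 1981: 26 + 31 + 31 + 28 + 31 + 30 + 31 + 30 + 15 = 253 days (rest of November, December, January, February, March, April, May, June, July).
253 ÷ 7 = 36 full weeks with remainder 1, so 36 more Tuesdays after the first → 37.

37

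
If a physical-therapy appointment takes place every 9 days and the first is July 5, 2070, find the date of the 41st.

June 30, 2071

The 41st occurrence is 40 intervals after the first: 40 × 9 = 360 days after July 5, 2070.
July has 31 days — 26 days to the end of July leaves 334.
August has 31 days (303 left).
September has 30 days (273 left).
October has 31 days (242 left).
November has 30 days (212 left).
December has 31 days (181 left).
January has 31 days (150 left).
February has 28 days (122 left).
March has 31 days (91 left).
April has 30 days (61 left).
May has 31 days (30 left).
30 days into June → June 30, 2071.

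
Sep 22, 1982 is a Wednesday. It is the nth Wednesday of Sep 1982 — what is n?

Day 22 falls in week ⌈22/7⌉ of the month.
Days 1–7 hold the 1st Wednesday, 8–14 the 2nd, 15–21 the 3rd, 22–28 the 4th, 29–31 the 5th.
22 is in the range for the 4th.

4th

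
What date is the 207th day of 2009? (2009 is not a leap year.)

26 July 2009

January has 31 days (207 − 31 = 176 remain).
February has 28 days (176 − 28 = 148 remain).
March has 31 days (148 − 31 = 117 remain).
April has 30 days (117 − 30 = 87 remain).
May has 31 days (87 − 31 = 56 remain).
June has 30 days (56 − 30 = 26 remain).
26 into July → July 26.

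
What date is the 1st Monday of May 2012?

May 2012 begins on a Tuesday, so the first Monday is May 7 (6 days later).

7 May 2012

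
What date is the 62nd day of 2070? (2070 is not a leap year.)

January has 31 days (62 − 31 = 31 remain).
February has 28 days (31 − 28 = 3 remain).
3 into March → March 3.

2070-03-03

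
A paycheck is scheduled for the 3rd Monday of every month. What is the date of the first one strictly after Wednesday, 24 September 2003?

20 October 2003

September 2003 starts on a Monday; its first Monday is the 1st, so the 3rd Monday is the 15th — 15 September 2003.
That is not after 24 September 2003, so look at October 2003.
October 2003 starts on a Wednesday; its first Monday is the 6th, so the 3rd Monday is the 20th — 20 October 2003.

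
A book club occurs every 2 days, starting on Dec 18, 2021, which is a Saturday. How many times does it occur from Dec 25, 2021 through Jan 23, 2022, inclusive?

Occurrences land 2·i days after Dec 18, 2021 for i = 0, 1, 2, …
Dec 25, 2021 is 7 days after the start; 7 ÷ 2 = 3 remainder 1; since the remainder is 1, round up to i = 4. First occurrence in the window: #5 on Dec 26, 2021 (4×2 = 8 days in).
Jan 23, 2022 is 36 days after the start; 36 ÷ 2 = 18 remainder 0. Last occurrence in the window: #19 on Jan 23, 2022.
Occurrences #5 through #19: 15 in total.

15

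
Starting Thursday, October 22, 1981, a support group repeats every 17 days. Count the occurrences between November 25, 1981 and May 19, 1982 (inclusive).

11

Occurrences land 17·i days after October 22, 1981 for i = 0, 1, 2, …
November 25, 1981 is 34 days after the start; 34 ÷ 17 = 2 remainder 0. First occurrence in the window: #3 on November 25, 1981 (2×17 = 34 days in).
May 19, 1982 is 209 days after the start; 209 ÷ 17 = 12 remainder 5. Last occurrence in the window: #13 on May 14, 1982.
Occurrences #3 through #13: 11 in total.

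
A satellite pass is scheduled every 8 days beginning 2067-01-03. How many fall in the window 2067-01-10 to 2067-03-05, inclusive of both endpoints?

7

Occurrences land 8·i days after 2067-01-03 for i = 0, 1, 2, …
2067-01-10 is 7 days after the start; 7 ÷ 8 = 0 remainder 7; since the remainder is 7, round up to i = 1. First occurrence in the window: #2 on 2067-01-11 (1×8 = 8 days in).
2067-03-05 is 61 days after the start; 61 ÷ 8 = 7 remainder 5. Last occurrence in the window: #8 on 2067-02-28.
Occurrences #2 through #8: 7 in total.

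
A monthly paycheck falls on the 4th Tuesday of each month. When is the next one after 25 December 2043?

December 2043 starts on a Tuesday; its first Tuesday is the 1st, so the 4th Tuesday is the 22nd — 22 December 2043.
That is not after 25 December 2043, so look at January 2044.
January 2044 starts on a Friday; its first Tuesday is the 5th, so the 4th Tuesday is the 26th — 26 January 2044.

26 January 2044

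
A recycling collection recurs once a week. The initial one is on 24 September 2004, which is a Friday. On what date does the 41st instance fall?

The 41st occurrence is 40 intervals after the first: 40 × 7 = 280 days after 24 September 2004.
September has 30 days — 6 days to the end of September leaves 274.
October has 31 days (243 left).
November has 30 days (213 left).
December has 31 days (182 left).
January has 31 days (151 left).
February has 28 days (123 left).
March has 31 days (92 left).
April has 30 days (62 left).
May has 31 days (31 left).
June has 30 days (1 left).
1 day into July → 1 July 2005.

1 July 2005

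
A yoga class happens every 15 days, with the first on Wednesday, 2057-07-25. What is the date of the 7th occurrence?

The 7th occurrence is 6 intervals after the first: 6 × 15 = 90 days after 2057-07-25.
July has 31 days — 6 days to the end of July leaves 84.
August has 31 days (53 left).
September has 30 days (23 left).
23 days into October → 2057-10-23.

2057-10-23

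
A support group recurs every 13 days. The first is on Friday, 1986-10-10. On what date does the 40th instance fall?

1988-02-29

The 40th occurrence is 39 intervals after the first: 39 × 13 = 507 days after 1986-10-10.
October has 31 days — 21 days to the end of October leaves 486.
From end of October to end of 1986 is 61 days (425 left).
1987 has 365 days (60 left).
January has 31 days (29 left).
29 days into February → 1988-02-29.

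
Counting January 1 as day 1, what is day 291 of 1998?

October 18, 1998

January has 31 days (291 − 31 = 260 remain).
February has 28 days (260 − 28 = 232 remain).
March has 31 days (232 − 31 = 201 remain).
April has 30 days (201 − 30 = 171 remain).
May has 31 days (171 − 31 = 140 remain).
June has 30 days (140 − 30 = 110 remain).
July has 31 days (110 − 31 = 79 remain).
August has 31 days (79 − 31 = 48 remain).
September has 30 days (48 − 30 = 18 remain).
18 into October → October 18.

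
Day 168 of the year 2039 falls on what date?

Jun 17, 2039

Jan has 31 days (168 − 31 = 137 remain).
Feb has 28 days (137 − 28 = 109 remain).
Mar has 31 days (109 − 31 = 78 remain).
Apr has 30 days (78 − 30 = 48 remain).
May has 31 days (48 − 31 = 17 remain).
17 into Jun → Jun 17.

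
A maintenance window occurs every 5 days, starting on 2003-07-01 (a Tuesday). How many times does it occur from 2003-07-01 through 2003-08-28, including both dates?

Occurrences land 5·i days after 2003-07-01 for i = 0, 1, 2, …
The window opens on the start date, so the first occurrence inside is #1 on 2003-07-01.
2003-08-28 is 58 days after the start; 58 ÷ 5 = 11 remainder 3. Last occurrence in the window: #12 on 2003-08-25.
Occurrences #1 through #12: 12 in total.

12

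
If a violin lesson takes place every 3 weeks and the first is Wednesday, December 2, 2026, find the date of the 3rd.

The 3rd occurrence is 2 intervals after the first: 2 × 21 = 42 days after December 2, 2026.
December has 31 days — 29 days to the end of December leaves 13.
13 days into January → January 13, 2027.

January 13, 2027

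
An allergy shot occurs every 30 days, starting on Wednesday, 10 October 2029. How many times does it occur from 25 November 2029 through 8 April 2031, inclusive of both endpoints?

17

Occurrences land 30·i days after 10 October 2029 for i = 0, 1, 2, …
25 November 2029 is 46 days after the start; 46 ÷ 30 = 1 remainder 16; since the remainder is 16, round up to i = 2. First occurrence in the window: #3 on 9 December 2029 (2×30 = 60 days in).
8 April 2031 is 545 days after the start; 545 ÷ 30 = 18 remainder 5. Last occurrence in the window: #19 on 3 April 2031.
Occurrences #3 through #19: 17 in total.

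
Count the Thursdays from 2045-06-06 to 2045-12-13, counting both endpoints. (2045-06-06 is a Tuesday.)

27

2045-06-06 is a Tuesday; the first Thursday on or after it is 2045-06-08 (2 days later).
From 2045-06-08 to 2045-12-13: 22 + 31 + 31 + 30 + 31 + 30 + 13 = 188 days (rest of June, July, August, September, October, November, December).
188 ÷ 7 = 26 full weeks with remainder 6, so 26 more Thursdays after the first → 27.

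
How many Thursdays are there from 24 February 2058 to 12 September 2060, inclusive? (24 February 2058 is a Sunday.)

133

24 February 2058 is a Sunday; the first Thursday on or after it is 28 February 2058 (4 days later).
From 28 February 2058 to 12 September 2060: 306 + 365 + 256 = 927 days (rest of 2058, 2059, to 12 September 2060 in 2060).
927 ÷ 7 = 132 full weeks with remainder 3, so 132 more Thursdays after the first → 133.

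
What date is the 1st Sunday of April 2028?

April 2028 begins on a Saturday, so the first Sunday is April 2 (1 day later).

2 April 2028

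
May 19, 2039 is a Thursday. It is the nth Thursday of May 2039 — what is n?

3rd

Day 19 falls in week ⌈19/7⌉ of the month.
Days 1–7 hold the 1st Thursday, 8–14 the 2nd, 15–21 the 3rd, 22–28 the 4th, 29–31 the 5th.
19 is in the range for the 3rd.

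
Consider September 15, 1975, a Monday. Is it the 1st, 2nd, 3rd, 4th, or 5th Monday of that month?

Day 15 falls in week ⌈15/7⌉ of the month.
Days 1–7 hold the 1st Monday, 8–14 the 2nd, 15–21 the 3rd, 22–28 the 4th, 29–31 the 5th.
15 is in the range for the 3rd.

3rd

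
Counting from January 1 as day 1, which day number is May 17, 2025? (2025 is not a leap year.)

137

Days in months before May: 31 + 28 + 31 + 30 = 120.
Plus 17 days into May → day 137.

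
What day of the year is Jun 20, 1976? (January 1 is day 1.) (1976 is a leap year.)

172

Days in months before Jun: 31 + 29 + 31 + 30 + 31 = 152.
Plus 20 days into Jun → day 172.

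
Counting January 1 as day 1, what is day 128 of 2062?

January has 31 days (128 − 31 = 97 remain).
February has 28 days (97 − 28 = 69 remain).
March has 31 days (69 − 31 = 38 remain).
April has 30 days (38 − 30 = 8 remain).
8 into May → May 8.

May 8, 2062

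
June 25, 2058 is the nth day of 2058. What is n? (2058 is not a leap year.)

Days in months before June: 31 + 28 + 31 + 30 + 31 = 151.
Plus 25 days into June → day 176.

176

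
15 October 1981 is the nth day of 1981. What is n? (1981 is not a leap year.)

288

Days in months before October: 31 + 28 + 31 + 30 + 31 + 30 + 31 + 31 + 30 = 273.
Plus 15 days into October → day 288.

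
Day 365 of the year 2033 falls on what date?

Jan has 31 days (365 − 31 = 334 remain).
Feb has 28 days (334 − 28 = 306 remain).
Mar has 31 days (306 − 31 = 275 remain).
Apr has 30 days (275 − 30 = 245 remain).
May has 31 days (245 − 31 = 214 remain).
Jun has 30 days (214 − 30 = 184 remain).
Jul has 31 days (184 − 31 = 153 remain).
Aug has 31 days (153 − 31 = 122 remain).
Sep has 30 days (122 − 30 = 92 remain).
Oct has 31 days (92 − 31 = 61 remain).
Nov has 30 days (61 − 30 = 31 remain).
31 into Dec → Dec 31.

Dec 31, 2033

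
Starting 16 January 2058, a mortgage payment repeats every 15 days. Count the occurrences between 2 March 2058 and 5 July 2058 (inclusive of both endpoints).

Occurrences land 15·i days after 16 January 2058 for i = 0, 1, 2, …
2 March 2058 is 45 days after the start; 45 ÷ 15 = 3 remainder 0. First occurrence in the window: #4 on 2 March 2058 (3×15 = 45 days in).
5 July 2058 is 170 days after the start; 170 ÷ 15 = 11 remainder 5. Last occurrence in the window: #12 on 30 June 2058.
Occurrences #4 through #12: 9 in total.

9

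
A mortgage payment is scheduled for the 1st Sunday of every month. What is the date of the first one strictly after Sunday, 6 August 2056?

3 September 2056

August 2056 starts on a Tuesday, so its 1st Sunday is 6 August 2056 (5 days in).
That is not after 6 August 2056, so look at September 2056.
September 2056 starts on a Friday, so its 1st Sunday is 3 September 2056 (2 days in).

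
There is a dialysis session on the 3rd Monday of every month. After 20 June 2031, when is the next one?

21 July 2031

June 2031 starts on a Sunday; its first Monday is the 2nd, so the 3rd Monday is the 16th — 16 June 2031.
That is not after 20 June 2031, so look at July 2031.
July 2031 starts on a Tuesday; its first Monday is the 7th, so the 3rd Monday is the 21st — 21 July 2031.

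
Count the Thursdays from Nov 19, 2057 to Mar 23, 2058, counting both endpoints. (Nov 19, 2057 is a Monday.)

Nov 19, 2057 is a Monday; the first Thursday on or after it is Nov 22, 2057 (3 days later).
From Nov 22, 2057 to Mar 23, 2058: 8 + 31 + 31 + 28 + 23 = 121 days (rest of Nov, Dec, Jan, Feb, Mar).
121 ÷ 7 = 17 full weeks with remainder 2, so 17 more Thursdays after the first → 18.

18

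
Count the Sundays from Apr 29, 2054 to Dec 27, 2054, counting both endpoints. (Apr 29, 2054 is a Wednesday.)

Apr 29, 2054 is a Wednesday; the first Sunday on or after it is May 3, 2054 (4 days later).
From May 3, 2054 to Dec 27, 2054: 28 + 30 + 31 + 31 + 30 + 31 + 30 + 27 = 238 days (rest of May, Jun, Jul, Aug, Sep, Oct, Nov, Dec).
238 ÷ 7 = 34 full weeks with remainder 0, so 34 more Sundays after the first → 35.

35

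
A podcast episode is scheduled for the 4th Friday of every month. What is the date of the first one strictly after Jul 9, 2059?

Jul 25, 2059

Jul 2059 starts on a Tuesday; its first Friday is the 4th, so the 4th Friday is the 25th — Jul 25, 2059.
Jul 25, 2059 is after Jul 9, 2059, so that is the next one.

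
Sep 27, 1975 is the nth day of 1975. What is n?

270

Days in months before Sep: 31 + 28 + 31 + 30 + 31 + 30 + 31 + 31 = 243.
Plus 27 days into Sep → day 270.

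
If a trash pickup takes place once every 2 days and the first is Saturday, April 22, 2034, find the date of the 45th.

July 19, 2034

The 45th occurrence is 44 intervals after the first: 44 × 2 = 88 days after April 22, 2034.
April has 30 days — 8 days to the end of April leaves 80.
May has 31 days (49 left).
June has 30 days (19 left).
19 days into July → July 19, 2034.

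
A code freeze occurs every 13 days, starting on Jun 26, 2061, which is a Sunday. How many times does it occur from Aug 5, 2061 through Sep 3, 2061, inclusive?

Occurrences land 13·i days after Jun 26, 2061 for i = 0, 1, 2, …
Aug 5, 2061 is 40 days after the start; 40 ÷ 13 = 3 remainder 1; since the remainder is 1, round up to i = 4. First occurrence in the window: #5 on Aug 17, 2061 (4×13 = 52 days in).
Sep 3, 2061 is 69 days after the start; 69 ÷ 13 = 5 remainder 4. Last occurrence in the window: #6 on Aug 30, 2061.
Occurrences #5 through #6: 2 in total.

2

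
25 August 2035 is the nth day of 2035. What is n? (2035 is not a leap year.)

Days in months before August: 31 + 28 + 31 + 30 + 31 + 30 + 31 = 212.
Plus 25 days into August → day 237.

237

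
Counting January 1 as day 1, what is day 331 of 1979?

January has 31 days (331 − 31 = 300 remain).
February has 28 days (300 − 28 = 272 remain).
March has 31 days (272 − 31 = 241 remain).
April has 30 days (241 − 30 = 211 remain).
May has 31 days (211 − 31 = 180 remain).
June has 30 days (180 − 30 = 150 remain).
July has 31 days (150 − 31 = 119 remain).
August has 31 days (119 − 31 = 88 remain).
September has 30 days (88 − 30 = 58 remain).
October has 31 days (58 − 31 = 27 remain).
27 into November → November 27.

November 27, 1979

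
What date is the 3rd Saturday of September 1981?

1981-09-19

September 1981 begins on a Tuesday, so the first Saturday is September 5 (4 days later).
The 3rd Saturday is 2 weeks later: 5 + 14 = 19.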